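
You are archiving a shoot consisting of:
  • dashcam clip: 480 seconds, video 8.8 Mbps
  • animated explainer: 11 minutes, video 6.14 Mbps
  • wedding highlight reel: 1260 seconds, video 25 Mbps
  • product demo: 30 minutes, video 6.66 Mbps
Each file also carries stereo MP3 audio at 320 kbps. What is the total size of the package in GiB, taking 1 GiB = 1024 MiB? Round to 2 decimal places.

Audio: 320 kbps = 0.320 Mbps.
dashcam clip: 9.120 Mbps × 480 s = 4377.6 Mb
animated explainer: 6.460 Mbps × 660 s = 4263.6 Mb
wedding highlight reel: 25.320 Mbps × 1260 s = 31903.2 Mb
product demo: 6.980 Mbps × 1800 s = 12564.0 Mb
Total: 53108.4 Mb = 6638.6 MB.
= 6.183 GiB.

6.18 GiB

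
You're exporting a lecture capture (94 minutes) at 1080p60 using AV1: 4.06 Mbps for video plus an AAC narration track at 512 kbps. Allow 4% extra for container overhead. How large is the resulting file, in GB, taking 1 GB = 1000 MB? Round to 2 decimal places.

94 min = 5640 s
Audio: 512 kbps = 0.512 Mbps.
Total bitrate: 4.06 + 0.512 = 4.572 Mbps.
Stream data: 4.572 Mbps × 5640 s = 25786.1 Mb.
With 4% container overhead: ×1.04.
26,818 Mb ÷ 8 = 3,352 MB → 3.352 GB.

3.35 GB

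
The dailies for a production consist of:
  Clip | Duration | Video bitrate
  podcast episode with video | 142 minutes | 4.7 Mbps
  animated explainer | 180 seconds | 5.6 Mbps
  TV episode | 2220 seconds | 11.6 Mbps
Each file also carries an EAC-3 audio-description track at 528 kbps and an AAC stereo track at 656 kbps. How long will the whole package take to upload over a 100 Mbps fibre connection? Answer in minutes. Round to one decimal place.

13.3 minutes

Audio total: 528 + 656 = 1184 kbps = 1.184 Mbps.
podcast episode with video: 5.884 Mbps × 8520 s = 50131.7 Mb
animated explainer: 6.784 Mbps × 180 s = 1221.1 Mb
TV episode: 12.784 Mbps × 2220 s = 28380.5 Mb
Total: 79733.3 Mb = 9966.7 MB.
At 100 Mbps: 79733.3 / 100 = 797 s ≈ 13.3 minutes.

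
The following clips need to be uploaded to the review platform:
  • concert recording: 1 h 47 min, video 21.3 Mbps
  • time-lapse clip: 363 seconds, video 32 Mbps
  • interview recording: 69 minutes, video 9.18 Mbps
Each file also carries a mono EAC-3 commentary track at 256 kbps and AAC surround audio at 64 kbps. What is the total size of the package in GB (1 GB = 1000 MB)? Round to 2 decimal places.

Audio total: 256 + 64 = 320 kbps = 0.320 Mbps.
concert recording: 21.620 Mbps × 6420 s = 138800.4 Mb
time-lapse clip: 32.320 Mbps × 363 s = 11732.2 Mb
interview recording: 9.500 Mbps × 4140 s = 39330.0 Mb
Total: 189862.6 Mb = 23732.8 MB.
= 23.73 GB.

23.73 GB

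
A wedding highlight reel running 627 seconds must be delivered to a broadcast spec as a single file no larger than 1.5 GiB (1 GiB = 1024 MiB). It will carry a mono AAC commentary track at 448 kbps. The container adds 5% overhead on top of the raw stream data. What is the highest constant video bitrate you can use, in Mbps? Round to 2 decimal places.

Budget: 1.5 GiB = 12884.9 Mb.
Stream payload after overhead: 12884.9 / 1.05 = 12271.3 Mb.
Total bitrate budget: 12271.3 Mb / 627 s = 19.572 Mbps.
Audio: 448 kbps = 0.448 Mbps.
Video: 19.572 − 0.448 = 19.124 Mbps.

19.12 Mbps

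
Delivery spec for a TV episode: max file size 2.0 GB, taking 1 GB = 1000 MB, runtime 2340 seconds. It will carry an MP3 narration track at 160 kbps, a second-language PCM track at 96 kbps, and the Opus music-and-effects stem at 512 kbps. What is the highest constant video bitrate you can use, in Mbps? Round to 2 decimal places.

6.07 Mbps

Budget: 2.0 GB = 16000.0 Mb.
Total bitrate budget: 16000.0 Mb / 2340 s = 6.838 Mbps.
Audio total: 160 + 96 + 512 = 768 kbps = 0.768 Mbps.
Video: 6.838 − 0.768 = 6.070 Mbps.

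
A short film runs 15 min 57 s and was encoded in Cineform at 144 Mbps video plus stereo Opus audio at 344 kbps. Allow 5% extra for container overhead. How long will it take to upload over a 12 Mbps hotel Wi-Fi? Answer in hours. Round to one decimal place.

15 min 57 s = 957 s
Audio: 344 kbps = 0.344 Mbps.
Total bitrate: 144.344 Mbps.
File: 144.344 Mbps × 957 s = 138137.2 Mb.
With 5% container overhead: ×1.05. → 145044.1 Mb.
At 12 Mbps: 145044.1 / 12 = 12087.0 s ≈ 3.36 hours.

3.4 hours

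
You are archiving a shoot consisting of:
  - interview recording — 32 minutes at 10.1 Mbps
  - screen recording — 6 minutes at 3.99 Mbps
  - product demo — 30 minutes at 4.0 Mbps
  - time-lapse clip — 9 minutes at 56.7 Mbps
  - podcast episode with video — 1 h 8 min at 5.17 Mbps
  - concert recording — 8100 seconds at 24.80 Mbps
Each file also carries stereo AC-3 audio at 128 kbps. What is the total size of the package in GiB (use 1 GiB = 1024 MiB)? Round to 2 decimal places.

Audio: 128 kbps = 0.128 Mbps.
interview recording: 10.228 Mbps × 1920 s = 19637.8 Mb
screen recording: 4.118 Mbps × 360 s = 1482.5 Mb
product demo: 4.128 Mbps × 1800 s = 7430.4 Mb
time-lapse clip: 56.828 Mbps × 540 s = 30687.1 Mb
podcast episode with video: 5.298 Mbps × 4080 s = 21615.8 Mb
concert recording: 24.928 Mbps × 8100 s = 201916.8 Mb
Total: 282770.4 Mb = 35346.3 MB.
= 32.92 GiB.

32.92 GiB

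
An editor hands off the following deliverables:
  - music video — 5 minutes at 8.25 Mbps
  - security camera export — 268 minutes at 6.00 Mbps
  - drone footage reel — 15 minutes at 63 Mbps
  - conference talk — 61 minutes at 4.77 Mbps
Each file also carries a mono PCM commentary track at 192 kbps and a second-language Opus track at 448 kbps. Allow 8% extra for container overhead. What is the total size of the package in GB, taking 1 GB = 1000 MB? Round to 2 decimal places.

Audio total: 192 + 448 = 640 kbps = 0.640 Mbps.
music video: 8.890 Mbps × 300 s × 1.08 = 2880.4 Mb
security camera export: 6.640 Mbps × 16080 s × 1.08 = 115312.9 Mb
drone footage reel: 63.640 Mbps × 900 s × 1.08 = 61858.1 Mb
conference talk: 5.410 Mbps × 3660 s × 1.08 = 21384.6 Mb
Total: 201436.0 Mb = 25179.5 MB.
= 25.18 GB.

25.18 GB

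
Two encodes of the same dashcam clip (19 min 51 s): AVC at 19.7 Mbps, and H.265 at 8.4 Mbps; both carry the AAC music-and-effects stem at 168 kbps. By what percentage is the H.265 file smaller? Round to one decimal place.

19 min 51 s = 1191 s
Audio: 168 kbps = 0.168 Mbps.
AVC: 19.868 Mbps × 1191 s = 23662.8 Mb = 2.755 GiB.
H.265: 8.568 Mbps × 1191 s = 10204.5 Mb = 1.188 GiB.
Reduction: (1 − 1.188/2.755) × 100 = 56.88%.

56.9%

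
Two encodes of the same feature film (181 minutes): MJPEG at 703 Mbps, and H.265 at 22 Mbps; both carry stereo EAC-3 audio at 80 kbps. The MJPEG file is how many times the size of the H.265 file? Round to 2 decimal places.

31.84

181 min = 10860 s
Audio: 80 kbps = 0.080 Mbps.
MJPEG: 703.080 Mbps × 10860 s = 7635448.8 Mb = 954.431 GB.
H.265: 22.080 Mbps × 10860 s = 239788.8 Mb = 29.974 GB.
Ratio: 954.431 / 29.974 = 31.842.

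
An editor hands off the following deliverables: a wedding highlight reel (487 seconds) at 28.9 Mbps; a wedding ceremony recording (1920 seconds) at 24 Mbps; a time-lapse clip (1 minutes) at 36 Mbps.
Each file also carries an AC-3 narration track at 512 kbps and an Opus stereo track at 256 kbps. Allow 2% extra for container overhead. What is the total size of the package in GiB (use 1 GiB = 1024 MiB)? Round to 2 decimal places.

Audio total: 512 + 256 = 768 kbps = 0.768 Mbps.
wedding highlight reel: 29.668 Mbps × 487 s × 1.02 = 14737.3 Mb
wedding ceremony recording: 24.768 Mbps × 1920 s × 1.02 = 48505.7 Mb
time-lapse clip: 36.768 Mbps × 60 s × 1.02 = 2250.2 Mb
Total: 65493.1 Mb = 8186.6 MB.
= 7.624 GiB.

7.62 GiB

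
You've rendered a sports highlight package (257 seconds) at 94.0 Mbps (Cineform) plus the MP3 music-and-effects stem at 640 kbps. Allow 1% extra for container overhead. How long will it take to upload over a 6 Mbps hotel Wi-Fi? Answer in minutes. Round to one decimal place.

Audio: 640 kbps = 0.640 Mbps.
Total bitrate: 94.640 Mbps.
File: 94.640 Mbps × 257 s = 24322.5 Mb.
With 1% container overhead: ×1.01. → 24565.7 Mb.
At 6 Mbps: 24565.7 / 6 = 4094.3 s ≈ 68.2 minutes.

68.2 minutes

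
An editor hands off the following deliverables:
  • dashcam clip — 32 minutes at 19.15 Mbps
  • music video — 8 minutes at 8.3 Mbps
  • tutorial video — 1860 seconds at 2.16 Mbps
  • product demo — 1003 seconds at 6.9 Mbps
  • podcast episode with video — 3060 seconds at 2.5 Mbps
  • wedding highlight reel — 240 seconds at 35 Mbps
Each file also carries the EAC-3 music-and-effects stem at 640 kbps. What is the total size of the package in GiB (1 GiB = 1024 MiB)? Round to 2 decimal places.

8.52 GiB

Audio: 640 kbps = 0.640 Mbps.
dashcam clip: 19.790 Mbps × 1920 s = 37996.8 Mb
music video: 8.940 Mbps × 480 s = 4291.2 Mb
tutorial video: 2.800 Mbps × 1860 s = 5208.0 Mb
product demo: 7.540 Mbps × 1003 s = 7562.6 Mb
podcast episode with video: 3.140 Mbps × 3060 s = 9608.4 Mb
wedding highlight reel: 35.640 Mbps × 240 s = 8553.6 Mb
Total: 73220.6 Mb = 9152.6 MB.
= 8.524 GiB.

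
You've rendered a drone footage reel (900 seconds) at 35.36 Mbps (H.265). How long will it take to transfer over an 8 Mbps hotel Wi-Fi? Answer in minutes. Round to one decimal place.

66.3 minutes

File: 35.360 Mbps × 900 s = 31824.0 Mb.
At 8 Mbps: 31824.0 / 8 = 3978.0 s ≈ 66.3 minutes.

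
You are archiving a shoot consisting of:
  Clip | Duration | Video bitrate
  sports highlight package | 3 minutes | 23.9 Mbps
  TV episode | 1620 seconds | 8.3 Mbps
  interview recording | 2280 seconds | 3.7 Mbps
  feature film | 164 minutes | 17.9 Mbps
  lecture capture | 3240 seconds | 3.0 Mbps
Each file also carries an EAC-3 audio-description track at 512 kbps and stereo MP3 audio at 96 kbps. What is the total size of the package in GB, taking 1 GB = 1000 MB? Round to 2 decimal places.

Audio total: 512 + 96 = 608 kbps = 0.608 Mbps.
sports highlight package: 24.508 Mbps × 180 s = 4411.4 Mb
TV episode: 8.908 Mbps × 1620 s = 14431.0 Mb
interview recording: 4.308 Mbps × 2280 s = 9822.2 Mb
feature film: 18.508 Mbps × 9840 s = 182118.7 Mb
lecture capture: 3.608 Mbps × 3240 s = 11689.9 Mb
Total: 222473.3 Mb = 27809.2 MB.
= 27.81 GB.

27.81 GB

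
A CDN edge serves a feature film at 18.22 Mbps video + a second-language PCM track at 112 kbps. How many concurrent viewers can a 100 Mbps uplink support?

5

Audio: 112 kbps = 0.112 Mbps.
Per-viewer media rate: 18.332 Mbps.
100 Mbps = 100.0 Mbps; 100.0 / 18.332 = 5.45 → 5 viewers.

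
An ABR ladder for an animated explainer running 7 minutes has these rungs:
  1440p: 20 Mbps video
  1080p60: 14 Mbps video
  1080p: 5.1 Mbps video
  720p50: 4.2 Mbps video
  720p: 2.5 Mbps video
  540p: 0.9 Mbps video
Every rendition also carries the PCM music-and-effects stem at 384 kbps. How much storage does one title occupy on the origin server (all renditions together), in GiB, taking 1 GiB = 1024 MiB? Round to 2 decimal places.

2.40 GiB

7 min = 420 s
Audio: 384 kbps = 0.384 Mbps.
Sum of rendition bitrates: (20+0.384) + (14+0.384) + (5.1+0.384) + (4.2+0.384) + (2.5+0.384) + (0.9+0.384) = 49.004 Mbps.
× 420 s = 20,582 Mb = 2,573 MB = 2.396 GiB.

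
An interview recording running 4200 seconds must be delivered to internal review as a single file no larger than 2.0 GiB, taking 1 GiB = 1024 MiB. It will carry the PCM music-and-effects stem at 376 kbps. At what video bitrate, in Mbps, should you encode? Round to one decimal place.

Budget: 2.0 GiB = 17179.9 Mb.
Total bitrate budget: 17179.9 Mb / 4200 s = 4.090 Mbps.
Audio: 376 kbps = 0.376 Mbps.
Video: 4.090 − 0.376 = 3.714 Mbps.

3.7 Mbps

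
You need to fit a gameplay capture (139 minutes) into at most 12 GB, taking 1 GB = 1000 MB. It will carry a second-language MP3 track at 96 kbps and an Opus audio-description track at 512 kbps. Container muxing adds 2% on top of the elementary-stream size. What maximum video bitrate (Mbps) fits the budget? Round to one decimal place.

Budget: 12 GB = 96000.0 Mb.
Stream payload after overhead: 96000.0 / 1.02 = 94117.6 Mb.
139 min = 8340 s
Total bitrate budget: 94117.6 Mb / 8340 s = 11.285 Mbps.
Audio total: 96 + 512 = 608 kbps = 0.608 Mbps.
Video: 11.285 − 0.608 = 10.677 Mbps.

10.7 Mbps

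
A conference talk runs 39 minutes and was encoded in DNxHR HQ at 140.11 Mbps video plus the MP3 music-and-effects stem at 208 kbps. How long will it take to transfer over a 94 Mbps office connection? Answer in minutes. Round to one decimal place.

39 min = 2340 s
Audio: 208 kbps = 0.208 Mbps.
Total bitrate: 140.318 Mbps.
File: 140.318 Mbps × 2340 s = 328344.1 Mb.
At 94 Mbps: 328344.1 / 94 = 3493.0 s ≈ 58.2 minutes.

58.2 minutes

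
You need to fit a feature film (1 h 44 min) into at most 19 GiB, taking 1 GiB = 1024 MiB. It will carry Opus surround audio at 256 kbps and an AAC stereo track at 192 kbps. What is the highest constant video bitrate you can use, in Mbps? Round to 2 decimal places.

Budget: 19 GiB = 163208.8 Mb.
1 h 44 min = 104 min = 6240 s
Total bitrate budget: 163208.8 Mb / 6240 s = 26.155 Mbps.
Audio total: 256 + 192 = 448 kbps = 0.448 Mbps.
Video: 26.155 − 0.448 = 25.707 Mbps.

25.71 Mbps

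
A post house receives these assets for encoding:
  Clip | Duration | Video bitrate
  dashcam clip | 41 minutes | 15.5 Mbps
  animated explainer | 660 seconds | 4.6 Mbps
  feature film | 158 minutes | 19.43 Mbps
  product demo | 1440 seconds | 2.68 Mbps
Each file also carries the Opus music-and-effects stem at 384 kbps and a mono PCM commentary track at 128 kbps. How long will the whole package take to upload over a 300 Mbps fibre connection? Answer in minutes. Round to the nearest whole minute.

13 minutes

Audio total: 384 + 128 = 512 kbps = 0.512 Mbps.
dashcam clip: 16.012 Mbps × 2460 s = 39389.5 Mb
animated explainer: 5.112 Mbps × 660 s = 3373.9 Mb
feature film: 19.942 Mbps × 9480 s = 189050.2 Mb
product demo: 3.192 Mbps × 1440 s = 4596.5 Mb
Total: 236410.1 Mb = 29551.3 MB.
At 300 Mbps: 236410.1 / 300 = 788 s ≈ 13.1 minutes.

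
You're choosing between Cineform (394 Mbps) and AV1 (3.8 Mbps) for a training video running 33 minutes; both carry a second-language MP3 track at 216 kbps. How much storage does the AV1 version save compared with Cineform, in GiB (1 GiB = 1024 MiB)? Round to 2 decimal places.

33 min = 1980 s
Audio: 216 kbps = 0.216 Mbps.
Cineform: 394.216 Mbps × 1980 s = 780547.7 Mb = 90.868 GiB.
AV1: 4.016 Mbps × 1980 s = 7951.7 Mb = 0.926 GiB.
Saving: 90.868 − 0.926 = 89.942 GiB.

89.94 GiB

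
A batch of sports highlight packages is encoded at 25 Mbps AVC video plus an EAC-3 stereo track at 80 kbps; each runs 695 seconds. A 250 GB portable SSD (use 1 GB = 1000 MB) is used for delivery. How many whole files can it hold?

114

Audio: 80 kbps = 0.080 Mbps.
Total bitrate: 25.080 Mbps.
Per item: 25.080 Mbps × 695 s = 17,431 Mb = 2,179 MB.
Capacity: 250 GB = 2,000,000 Mb; 114.74 items → 114 complete.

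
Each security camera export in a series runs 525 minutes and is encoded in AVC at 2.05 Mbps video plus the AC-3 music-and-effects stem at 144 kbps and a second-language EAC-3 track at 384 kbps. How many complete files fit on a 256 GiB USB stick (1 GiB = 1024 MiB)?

525 min = 31500 s
Audio total: 144 + 384 = 528 kbps = 0.528 Mbps.
Total bitrate: 2.578 Mbps.
Per item: 2.578 Mbps × 31500 s = 81,207 Mb = 10,151 MB.
Capacity: 256 GiB = 2,199,023 Mb; 27.08 items → 27 complete.

27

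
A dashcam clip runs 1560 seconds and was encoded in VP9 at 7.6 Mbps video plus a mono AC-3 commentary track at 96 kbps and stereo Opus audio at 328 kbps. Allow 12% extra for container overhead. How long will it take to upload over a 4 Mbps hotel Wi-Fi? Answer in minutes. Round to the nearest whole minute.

58 minutes

Audio total: 96 + 328 = 424 kbps = 0.424 Mbps.
Total bitrate: 8.024 Mbps.
File: 8.024 Mbps × 1560 s = 12517.4 Mb.
With 12% container overhead: ×1.12. → 14019.5 Mb.
At 4 Mbps: 14019.5 / 4 = 3504.9 s ≈ 58.4 minutes.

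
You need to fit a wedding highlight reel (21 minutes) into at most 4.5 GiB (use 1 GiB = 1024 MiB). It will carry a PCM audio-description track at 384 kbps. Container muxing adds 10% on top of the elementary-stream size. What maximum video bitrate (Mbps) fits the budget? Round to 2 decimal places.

27.51 Mbps

Budget: 4.5 GiB = 38654.7 Mb.
Stream payload after overhead: 38654.7 / 1.10 = 35140.6 Mb.
21 min = 1260 s
Total bitrate budget: 35140.6 Mb / 1260 s = 27.889 Mbps.
Audio: 384 kbps = 0.384 Mbps.
Video: 27.889 − 0.384 = 27.505 Mbps.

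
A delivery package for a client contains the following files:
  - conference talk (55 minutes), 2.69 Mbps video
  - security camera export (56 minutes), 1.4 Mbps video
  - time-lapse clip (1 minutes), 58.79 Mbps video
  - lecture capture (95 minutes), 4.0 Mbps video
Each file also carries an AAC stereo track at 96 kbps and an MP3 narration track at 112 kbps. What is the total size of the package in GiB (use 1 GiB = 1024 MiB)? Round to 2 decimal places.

4.95 GiB

Audio total: 96 + 112 = 208 kbps = 0.208 Mbps.
conference talk: 2.898 Mbps × 3300 s = 9563.4 Mb
security camera export: 1.608 Mbps × 3360 s = 5402.9 Mb
time-lapse clip: 58.998 Mbps × 60 s = 3539.9 Mb
lecture capture: 4.208 Mbps × 5700 s = 23985.6 Mb
Total: 42491.8 Mb = 5311.5 MB.
= 4.947 GiB.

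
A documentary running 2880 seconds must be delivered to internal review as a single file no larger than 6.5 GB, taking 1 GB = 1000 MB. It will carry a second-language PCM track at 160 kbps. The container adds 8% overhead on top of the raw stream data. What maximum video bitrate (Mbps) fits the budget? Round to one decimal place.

16.6 Mbps

Budget: 6.5 GB = 52000.0 Mb.
Stream payload after overhead: 52000.0 / 1.08 = 48148.1 Mb.
Total bitrate budget: 48148.1 Mb / 2880 s = 16.718 Mbps.
Audio: 160 kbps = 0.160 Mbps.
Video: 16.718 − 0.160 = 16.558 Mbps.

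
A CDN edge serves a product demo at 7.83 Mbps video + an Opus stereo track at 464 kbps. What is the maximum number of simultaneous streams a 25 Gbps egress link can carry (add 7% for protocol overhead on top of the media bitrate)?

2817

Audio: 464 kbps = 0.464 Mbps.
Per-viewer media rate: 8.294 Mbps.
On the wire with 7% overhead: 8.875 Mbps.
25 Gbps = 25,000 Mbps; 25,000 / 8.875 = 2817.03 → 2817 viewers.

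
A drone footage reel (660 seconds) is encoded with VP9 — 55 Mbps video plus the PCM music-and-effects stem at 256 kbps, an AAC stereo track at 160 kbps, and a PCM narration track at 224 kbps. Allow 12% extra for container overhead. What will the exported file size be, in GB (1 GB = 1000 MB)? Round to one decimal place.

Audio total: 256 + 160 + 224 = 640 kbps = 0.640 Mbps.
Total bitrate: 55 + 0.640 = 55.640 Mbps.
Stream data: 55.640 Mbps × 660 s = 36722.4 Mb.
With 12% container overhead: ×1.12.
41,129 Mb ÷ 8 = 5,141 MB → 5.141 GB.

5.1 GB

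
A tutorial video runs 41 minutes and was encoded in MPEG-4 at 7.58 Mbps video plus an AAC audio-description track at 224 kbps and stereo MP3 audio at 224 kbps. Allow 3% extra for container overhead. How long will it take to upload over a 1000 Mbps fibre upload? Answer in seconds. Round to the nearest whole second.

20 seconds

41 min = 2460 s
Audio total: 224 + 224 = 448 kbps = 0.448 Mbps.
Total bitrate: 8.028 Mbps.
File: 8.028 Mbps × 2460 s = 19748.9 Mb.
With 3% container overhead: ×1.03. → 20341.3 Mb.
At 1000 Mbps: 20341.3 / 1000 = 20.3 s ≈ 20.3 seconds.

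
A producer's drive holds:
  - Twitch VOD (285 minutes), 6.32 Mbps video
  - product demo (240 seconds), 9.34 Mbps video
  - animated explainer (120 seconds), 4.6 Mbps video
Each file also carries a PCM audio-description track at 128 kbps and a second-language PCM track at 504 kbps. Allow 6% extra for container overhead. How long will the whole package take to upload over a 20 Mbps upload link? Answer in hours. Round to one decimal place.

Audio total: 128 + 504 = 632 kbps = 0.632 Mbps.
Twitch VOD: 6.952 Mbps × 17100 s × 1.06 = 126012.0 Mb
product demo: 9.972 Mbps × 240 s × 1.06 = 2536.9 Mb
animated explainer: 5.232 Mbps × 120 s × 1.06 = 665.5 Mb
Total: 129214.3 Mb = 16151.8 MB.
At 20 Mbps: 129214.3 / 20 = 6461 s ≈ 1.79 hours.

1.8 hours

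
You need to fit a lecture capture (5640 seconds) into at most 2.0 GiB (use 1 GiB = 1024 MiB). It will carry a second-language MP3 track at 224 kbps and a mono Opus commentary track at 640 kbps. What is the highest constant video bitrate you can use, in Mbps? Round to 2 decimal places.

2.18 Mbps

Budget: 2.0 GiB = 17179.9 Mb.
Total bitrate budget: 17179.9 Mb / 5640 s = 3.046 Mbps.
Audio total: 224 + 640 = 864 kbps = 0.864 Mbps.
Video: 3.046 − 0.864 = 2.182 Mbps.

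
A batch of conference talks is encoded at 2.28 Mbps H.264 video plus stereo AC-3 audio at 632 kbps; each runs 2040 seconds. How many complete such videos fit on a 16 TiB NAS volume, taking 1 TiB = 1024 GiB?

23691

Audio: 632 kbps = 0.632 Mbps.
Total bitrate: 2.912 Mbps.
Per item: 2.912 Mbps × 2040 s = 5,940 Mb = 742.6 MB.
Capacity: 16 TiB = 140,737,488 Mb; 23691.27 items → 23691 complete.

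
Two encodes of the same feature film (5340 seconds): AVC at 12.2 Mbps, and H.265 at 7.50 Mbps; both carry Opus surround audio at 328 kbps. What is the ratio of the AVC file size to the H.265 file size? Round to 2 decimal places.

1.60

Audio: 328 kbps = 0.328 Mbps.
AVC: 12.528 Mbps × 5340 s = 66899.5 Mb = 8.362 GB.
H.265: 7.828 Mbps × 5340 s = 41801.5 Mb = 5.225 GB.
Ratio: 8.362 / 5.225 = 1.600.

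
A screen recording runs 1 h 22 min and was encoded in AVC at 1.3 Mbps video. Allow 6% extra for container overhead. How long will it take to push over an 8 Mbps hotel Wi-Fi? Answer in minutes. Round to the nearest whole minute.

1 h 22 min = 82 min = 4920 s
File: 1.300 Mbps × 4920 s = 6396.0 Mb.
With 6% container overhead: ×1.06. → 6779.8 Mb.
At 8 Mbps: 6779.8 / 8 = 847.5 s ≈ 14.1 minutes.

14 minutes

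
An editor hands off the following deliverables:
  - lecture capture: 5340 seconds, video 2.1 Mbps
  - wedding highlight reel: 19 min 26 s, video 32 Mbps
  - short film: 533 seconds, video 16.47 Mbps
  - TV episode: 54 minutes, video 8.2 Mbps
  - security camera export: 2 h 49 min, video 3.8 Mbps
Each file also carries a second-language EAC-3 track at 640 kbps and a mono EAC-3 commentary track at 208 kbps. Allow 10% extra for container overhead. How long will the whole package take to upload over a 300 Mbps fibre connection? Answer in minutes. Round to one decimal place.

8.5 minutes

Audio total: 640 + 208 = 848 kbps = 0.848 Mbps.
lecture capture: 2.948 Mbps × 5340 s × 1.10 = 17316.6 Mb
wedding highlight reel: 32.848 Mbps × 1166 s × 1.10 = 42130.8 Mb
short film: 17.318 Mbps × 533 s × 1.10 = 10153.5 Mb
TV episode: 9.048 Mbps × 3240 s × 1.10 = 32247.1 Mb
security camera export: 4.648 Mbps × 10140 s × 1.10 = 51843.8 Mb
Total: 153691.8 Mb = 19211.5 MB.
At 300 Mbps: 153691.8 / 300 = 512 s ≈ 8.54 minutes.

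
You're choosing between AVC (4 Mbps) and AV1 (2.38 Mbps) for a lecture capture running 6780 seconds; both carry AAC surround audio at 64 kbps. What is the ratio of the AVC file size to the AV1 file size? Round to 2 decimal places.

Audio: 64 kbps = 0.064 Mbps.
AVC: 4.064 Mbps × 6780 s = 27553.9 Mb = 3.444 GB.
AV1: 2.444 Mbps × 6780 s = 16570.3 Mb = 2.071 GB.
Ratio: 3.444 / 2.071 = 1.663.

1.66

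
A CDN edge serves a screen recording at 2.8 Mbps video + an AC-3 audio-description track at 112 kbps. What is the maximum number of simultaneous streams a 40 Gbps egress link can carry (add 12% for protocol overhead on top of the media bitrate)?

Audio: 112 kbps = 0.112 Mbps.
Per-viewer media rate: 2.912 Mbps.
On the wire with 12% overhead: 3.261 Mbps.
40 Gbps = 40,000 Mbps; 40,000 / 3.261 = 12264.52 → 12264 viewers.

12264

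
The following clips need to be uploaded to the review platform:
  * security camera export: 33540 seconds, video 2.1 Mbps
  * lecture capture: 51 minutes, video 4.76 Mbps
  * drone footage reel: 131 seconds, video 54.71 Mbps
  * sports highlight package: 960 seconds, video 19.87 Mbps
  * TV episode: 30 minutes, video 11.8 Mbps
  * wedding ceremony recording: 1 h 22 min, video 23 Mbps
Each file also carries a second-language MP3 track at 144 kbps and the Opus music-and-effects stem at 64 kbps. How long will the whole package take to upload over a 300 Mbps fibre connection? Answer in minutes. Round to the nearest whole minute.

Audio total: 144 + 64 = 208 kbps = 0.208 Mbps.
security camera export: 2.308 Mbps × 33540 s = 77410.3 Mb
lecture capture: 4.968 Mbps × 3060 s = 15202.1 Mb
drone footage reel: 54.918 Mbps × 131 s = 7194.3 Mb
sports highlight package: 20.078 Mbps × 960 s = 19274.9 Mb
TV episode: 12.008 Mbps × 1800 s = 21614.4 Mb
wedding ceremony recording: 23.208 Mbps × 4920 s = 114183.4 Mb
Total: 254879.3 Mb = 31859.9 MB.
At 300 Mbps: 254879.3 / 300 = 850 s ≈ 14.2 minutes.

14 minutes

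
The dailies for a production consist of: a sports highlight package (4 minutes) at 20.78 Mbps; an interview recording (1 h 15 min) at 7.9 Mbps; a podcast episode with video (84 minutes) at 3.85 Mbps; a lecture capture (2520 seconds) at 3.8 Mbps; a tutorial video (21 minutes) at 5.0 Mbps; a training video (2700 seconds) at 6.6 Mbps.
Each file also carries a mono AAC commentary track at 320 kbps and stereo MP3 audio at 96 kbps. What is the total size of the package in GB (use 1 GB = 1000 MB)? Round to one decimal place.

12.6 GB

Audio total: 320 + 96 = 416 kbps = 0.416 Mbps.
sports highlight package: 21.196 Mbps × 240 s = 5087.0 Mb
interview recording: 8.316 Mbps × 4500 s = 37422.0 Mb
podcast episode with video: 4.266 Mbps × 5040 s = 21500.6 Mb
lecture capture: 4.216 Mbps × 2520 s = 10624.3 Mb
tutorial video: 5.416 Mbps × 1260 s = 6824.2 Mb
training video: 7.016 Mbps × 2700 s = 18943.2 Mb
Total: 100401.4 Mb = 12550.2 MB.
= 12.55 GB.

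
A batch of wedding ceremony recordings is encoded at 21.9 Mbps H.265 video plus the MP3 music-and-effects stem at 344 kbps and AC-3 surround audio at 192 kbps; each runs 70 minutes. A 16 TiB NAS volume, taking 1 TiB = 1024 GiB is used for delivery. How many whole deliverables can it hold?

1493

70 min = 4200 s
Audio total: 344 + 192 = 536 kbps = 0.536 Mbps.
Total bitrate: 22.436 Mbps.
Per item: 22.436 Mbps × 4200 s = 94,231 Mb = 11,779 MB.
Capacity: 16 TiB = 140,737,488 Mb; 1493.53 items → 1493 complete.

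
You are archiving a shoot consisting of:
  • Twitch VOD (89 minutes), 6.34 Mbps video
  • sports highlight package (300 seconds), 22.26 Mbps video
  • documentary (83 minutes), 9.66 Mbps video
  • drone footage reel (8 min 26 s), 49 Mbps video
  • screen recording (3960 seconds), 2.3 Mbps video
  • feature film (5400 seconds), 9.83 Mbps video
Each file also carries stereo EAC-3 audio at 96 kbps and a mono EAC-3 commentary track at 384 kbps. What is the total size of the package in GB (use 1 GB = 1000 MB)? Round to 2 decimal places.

23.18 GB

Audio total: 96 + 384 = 480 kbps = 0.480 Mbps.
Twitch VOD: 6.820 Mbps × 5340 s = 36418.8 Mb
sports highlight package: 22.740 Mbps × 300 s = 6822.0 Mb
documentary: 10.140 Mbps × 4980 s = 50497.2 Mb
drone footage reel: 49.480 Mbps × 506 s = 25036.9 Mb
screen recording: 2.780 Mbps × 3960 s = 11008.8 Mb
feature film: 10.310 Mbps × 5400 s = 55674.0 Mb
Total: 185457.7 Mb = 23182.2 MB.
= 23.18 GB.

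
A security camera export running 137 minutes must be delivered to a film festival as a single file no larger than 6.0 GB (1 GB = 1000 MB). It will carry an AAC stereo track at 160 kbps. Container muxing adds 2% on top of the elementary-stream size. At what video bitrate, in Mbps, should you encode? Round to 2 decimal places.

Budget: 6.0 GB = 48000.0 Mb.
Stream payload after overhead: 48000.0 / 1.02 = 47058.8 Mb.
137 min = 8220 s
Total bitrate budget: 47058.8 Mb / 8220 s = 5.725 Mbps.
Audio: 160 kbps = 0.160 Mbps.
Video: 5.725 − 0.160 = 5.565 Mbps.

5.56 Mbps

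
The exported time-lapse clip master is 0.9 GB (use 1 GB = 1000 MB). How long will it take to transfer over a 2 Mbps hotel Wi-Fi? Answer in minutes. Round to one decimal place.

File: 0.9 GB = 7200.0 Mb.
At 2 Mbps: 7200.0 / 2 = 3600.0 s ≈ 60 minutes.

60.0 minutes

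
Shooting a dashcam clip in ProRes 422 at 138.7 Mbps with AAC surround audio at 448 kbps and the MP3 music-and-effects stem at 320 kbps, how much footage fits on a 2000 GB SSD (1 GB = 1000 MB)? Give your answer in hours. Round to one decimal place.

Audio total: 448 + 320 = 768 kbps = 0.768 Mbps.
Total bitrate: 138.7 + 0.768 = 139.468 Mbps.
Capacity: 2000 GB = 16,000,000 Mb.
Recording time: 16,000,000 / 139.468 = 114,722 s ≈ 31.9 hours.

31.9 hours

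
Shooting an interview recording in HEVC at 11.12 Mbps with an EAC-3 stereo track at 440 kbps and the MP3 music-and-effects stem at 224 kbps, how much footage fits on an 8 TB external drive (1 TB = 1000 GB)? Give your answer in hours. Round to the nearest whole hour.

Audio total: 440 + 224 = 664 kbps = 0.664 Mbps.
Total bitrate: 11.12 + 0.664 = 11.784 Mbps.
Capacity: 8 TB = 64,000,000 Mb.
Recording time: 64,000,000 / 11.784 = 5,431,093 s ≈ 1,509 hours.

1509 hours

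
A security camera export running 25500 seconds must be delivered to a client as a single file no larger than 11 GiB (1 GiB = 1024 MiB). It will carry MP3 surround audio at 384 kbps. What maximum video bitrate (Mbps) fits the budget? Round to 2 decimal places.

Budget: 11 GiB = 94489.3 Mb.
Total bitrate budget: 94489.3 Mb / 25500 s = 3.705 Mbps.
Audio: 384 kbps = 0.384 Mbps.
Video: 3.705 − 0.384 = 3.321 Mbps.

3.32 Mbps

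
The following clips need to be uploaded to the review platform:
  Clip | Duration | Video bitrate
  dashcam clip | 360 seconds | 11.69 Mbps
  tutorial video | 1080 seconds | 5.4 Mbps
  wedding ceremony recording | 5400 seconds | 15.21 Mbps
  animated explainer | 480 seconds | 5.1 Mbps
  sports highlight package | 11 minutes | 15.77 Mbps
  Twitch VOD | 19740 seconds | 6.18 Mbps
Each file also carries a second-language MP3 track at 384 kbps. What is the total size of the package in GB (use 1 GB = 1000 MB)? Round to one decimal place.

Audio: 384 kbps = 0.384 Mbps.
dashcam clip: 12.074 Mbps × 360 s = 4346.6 Mb
tutorial video: 5.784 Mbps × 1080 s = 6246.7 Mb
wedding ceremony recording: 15.594 Mbps × 5400 s = 84207.6 Mb
animated explainer: 5.484 Mbps × 480 s = 2632.3 Mb
sports highlight package: 16.154 Mbps × 660 s = 10661.6 Mb
Twitch VOD: 6.564 Mbps × 19740 s = 129573.4 Mb
Total: 237668.3 Mb = 29708.5 MB.
= 29.71 GB.

29.7 GB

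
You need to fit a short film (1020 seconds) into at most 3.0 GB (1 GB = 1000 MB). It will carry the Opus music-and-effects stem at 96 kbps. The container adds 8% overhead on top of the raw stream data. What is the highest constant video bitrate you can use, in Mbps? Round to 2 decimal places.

21.69 Mbps

Budget: 3.0 GB = 24000.0 Mb.
Stream payload after overhead: 24000.0 / 1.08 = 22222.2 Mb.
Total bitrate budget: 22222.2 Mb / 1020 s = 21.786 Mbps.
Audio: 96 kbps = 0.096 Mbps.
Video: 21.786 − 0.096 = 21.690 Mbps.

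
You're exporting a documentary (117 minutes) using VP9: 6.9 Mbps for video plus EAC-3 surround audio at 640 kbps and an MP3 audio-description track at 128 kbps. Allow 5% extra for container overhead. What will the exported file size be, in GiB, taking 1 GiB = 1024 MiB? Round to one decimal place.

6.6 GiB

117 min = 7020 s
Audio total: 640 + 128 = 768 kbps = 0.768 Mbps.
Total bitrate: 6.9 + 0.768 = 7.668 Mbps.
Stream data: 7.668 Mbps × 7020 s = 53829.4 Mb.
With 5% container overhead: ×1.05.
56,521 Mb = 7,065,103,500 bytes ÷ 1,073,741,824 = 6.580 GiB.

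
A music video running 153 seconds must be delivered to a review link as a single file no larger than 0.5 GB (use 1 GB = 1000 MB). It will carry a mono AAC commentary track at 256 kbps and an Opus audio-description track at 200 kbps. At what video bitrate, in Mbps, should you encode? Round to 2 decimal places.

25.69 Mbps

Budget: 0.5 GB = 4000.0 Mb.
Total bitrate budget: 4000.0 Mb / 153 s = 26.144 Mbps.
Audio total: 256 + 200 = 456 kbps = 0.456 Mbps.
Video: 26.144 − 0.456 = 25.688 Mbps.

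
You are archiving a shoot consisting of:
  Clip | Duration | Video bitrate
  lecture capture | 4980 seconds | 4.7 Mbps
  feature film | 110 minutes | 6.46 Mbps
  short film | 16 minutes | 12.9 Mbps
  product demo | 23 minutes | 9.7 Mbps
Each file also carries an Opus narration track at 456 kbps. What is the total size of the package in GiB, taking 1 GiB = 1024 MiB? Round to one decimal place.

Audio: 456 kbps = 0.456 Mbps.
lecture capture: 5.156 Mbps × 4980 s = 25676.9 Mb
feature film: 6.916 Mbps × 6600 s = 45645.6 Mb
short film: 13.356 Mbps × 960 s = 12821.8 Mb
product demo: 10.156 Mbps × 1380 s = 14015.3 Mb
Total: 98159.5 Mb = 12269.9 MB.
= 11.43 GiB.

11.4 GiB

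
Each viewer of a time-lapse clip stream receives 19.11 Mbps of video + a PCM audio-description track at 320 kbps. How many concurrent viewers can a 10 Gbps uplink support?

514

Audio: 320 kbps = 0.320 Mbps.
Per-viewer media rate: 19.430 Mbps.
10 Gbps = 10,000 Mbps; 10,000 / 19.430 = 514.67 → 514 viewers.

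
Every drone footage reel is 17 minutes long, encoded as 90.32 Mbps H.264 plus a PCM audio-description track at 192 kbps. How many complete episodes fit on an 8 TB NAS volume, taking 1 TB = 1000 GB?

693

17 min = 1020 s
Audio: 192 kbps = 0.192 Mbps.
Total bitrate: 90.512 Mbps.
Per item: 90.512 Mbps × 1020 s = 92,322 Mb = 11,540 MB.
Capacity: 8 TB = 64,000,000 Mb; 693.22 items → 693 complete.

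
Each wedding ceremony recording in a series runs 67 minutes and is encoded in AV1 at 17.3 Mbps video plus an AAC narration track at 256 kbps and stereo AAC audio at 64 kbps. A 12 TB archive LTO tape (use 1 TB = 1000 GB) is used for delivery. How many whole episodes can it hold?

67 min = 4020 s
Audio total: 256 + 64 = 320 kbps = 0.320 Mbps.
Total bitrate: 17.620 Mbps.
Per item: 17.620 Mbps × 4020 s = 70,832 Mb = 8,854 MB.
Capacity: 12 TB = 96,000,000 Mb; 1355.31 items → 1355 complete.

1355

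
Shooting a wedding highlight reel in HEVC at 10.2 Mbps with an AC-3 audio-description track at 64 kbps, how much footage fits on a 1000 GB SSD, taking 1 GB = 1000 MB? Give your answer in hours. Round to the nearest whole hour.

Audio: 64 kbps = 0.064 Mbps.
Total bitrate: 10.2 + 0.064 = 10.264 Mbps.
Capacity: 1000 GB = 8,000,000 Mb.
Recording time: 8,000,000 / 10.264 = 779,423 s ≈ 217 hours.

217 hours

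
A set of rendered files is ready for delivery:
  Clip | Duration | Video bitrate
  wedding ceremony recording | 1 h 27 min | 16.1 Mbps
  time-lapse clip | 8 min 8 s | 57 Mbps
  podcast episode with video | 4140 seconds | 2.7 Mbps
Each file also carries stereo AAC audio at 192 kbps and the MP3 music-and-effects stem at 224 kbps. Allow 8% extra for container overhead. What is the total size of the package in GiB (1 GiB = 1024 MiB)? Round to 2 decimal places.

15.98 GiB

Audio total: 192 + 224 = 416 kbps = 0.416 Mbps.
wedding ceremony recording: 16.516 Mbps × 5220 s × 1.08 = 93110.6 Mb
time-lapse clip: 57.416 Mbps × 488 s × 1.08 = 30260.5 Mb
podcast episode with video: 3.116 Mbps × 4140 s × 1.08 = 13932.3 Mb
Total: 137303.4 Mb = 17162.9 MB.
= 15.98 GiB.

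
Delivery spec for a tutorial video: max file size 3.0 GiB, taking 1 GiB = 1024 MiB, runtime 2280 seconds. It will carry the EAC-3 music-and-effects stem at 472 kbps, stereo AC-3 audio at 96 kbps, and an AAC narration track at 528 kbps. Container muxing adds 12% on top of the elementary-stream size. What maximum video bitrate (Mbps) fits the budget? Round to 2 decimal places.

Budget: 3.0 GiB = 25769.8 Mb.
Stream payload after overhead: 25769.8 / 1.12 = 23008.8 Mb.
Total bitrate budget: 23008.8 Mb / 2280 s = 10.092 Mbps.
Audio total: 472 + 96 + 528 = 1096 kbps = 1.096 Mbps.
Video: 10.092 − 1.096 = 8.996 Mbps.

9.00 Mbps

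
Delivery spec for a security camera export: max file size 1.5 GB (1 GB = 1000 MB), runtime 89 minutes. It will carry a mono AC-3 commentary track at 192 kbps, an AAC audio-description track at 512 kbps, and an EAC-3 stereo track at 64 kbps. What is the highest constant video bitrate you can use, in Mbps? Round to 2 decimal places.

1.48 Mbps

Budget: 1.5 GB = 12000.0 Mb.
89 min = 5340 s
Total bitrate budget: 12000.0 Mb / 5340 s = 2.247 Mbps.
Audio total: 192 + 512 + 64 = 768 kbps = 0.768 Mbps.
Video: 2.247 − 0.768 = 1.479 Mbps.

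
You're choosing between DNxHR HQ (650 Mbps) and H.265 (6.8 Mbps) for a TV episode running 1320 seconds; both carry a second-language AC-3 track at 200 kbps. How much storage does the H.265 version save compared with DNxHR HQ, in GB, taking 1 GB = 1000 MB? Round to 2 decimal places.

Audio: 200 kbps = 0.200 Mbps.
DNxHR HQ: 650.200 Mbps × 1320 s = 858264.0 Mb = 107.283 GB.
H.265: 7.000 Mbps × 1320 s = 9240.0 Mb = 1.155 GB.
Saving: 107.283 − 1.155 = 106.128 GB.

106.13 GB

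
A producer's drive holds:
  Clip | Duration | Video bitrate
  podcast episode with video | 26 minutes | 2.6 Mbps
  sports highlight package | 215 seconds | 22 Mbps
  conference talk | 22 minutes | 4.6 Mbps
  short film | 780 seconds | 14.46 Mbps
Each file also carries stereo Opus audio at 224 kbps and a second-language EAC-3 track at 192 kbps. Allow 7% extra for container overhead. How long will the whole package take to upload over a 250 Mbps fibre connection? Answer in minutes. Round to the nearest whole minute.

Audio total: 224 + 192 = 416 kbps = 0.416 Mbps.
podcast episode with video: 3.016 Mbps × 1560 s × 1.07 = 5034.3 Mb
sports highlight package: 22.416 Mbps × 215 s × 1.07 = 5156.8 Mb
conference talk: 5.016 Mbps × 1320 s × 1.07 = 7084.6 Mb
short film: 14.876 Mbps × 780 s × 1.07 = 12415.5 Mb
Total: 29691.2 Mb = 3711.4 MB.
At 250 Mbps: 29691.2 / 250 = 119 s ≈ 1.98 minutes.

2 minutes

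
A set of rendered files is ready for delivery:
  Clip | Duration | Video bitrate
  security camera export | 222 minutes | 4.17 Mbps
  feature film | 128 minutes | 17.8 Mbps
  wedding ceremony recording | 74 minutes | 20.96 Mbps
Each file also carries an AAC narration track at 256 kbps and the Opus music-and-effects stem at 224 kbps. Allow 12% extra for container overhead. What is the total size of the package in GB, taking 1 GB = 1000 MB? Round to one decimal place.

41.7 GB

Audio total: 256 + 224 = 480 kbps = 0.480 Mbps.
security camera export: 4.650 Mbps × 13320 s × 1.12 = 69370.6 Mb
feature film: 18.280 Mbps × 7680 s × 1.12 = 157237.2 Mb
wedding ceremony recording: 21.440 Mbps × 4440 s × 1.12 = 106616.8 Mb
Total: 333224.6 Mb = 41653.1 MB.
= 41.65 GB.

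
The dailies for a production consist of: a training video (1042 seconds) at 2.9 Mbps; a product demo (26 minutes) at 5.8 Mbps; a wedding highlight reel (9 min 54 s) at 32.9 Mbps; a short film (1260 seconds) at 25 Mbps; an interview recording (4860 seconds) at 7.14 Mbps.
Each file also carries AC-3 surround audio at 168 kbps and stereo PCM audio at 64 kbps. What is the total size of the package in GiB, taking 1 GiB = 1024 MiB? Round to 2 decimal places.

Audio total: 168 + 64 = 232 kbps = 0.232 Mbps.
training video: 3.132 Mbps × 1042 s = 3263.5 Mb
product demo: 6.032 Mbps × 1560 s = 9409.9 Mb
wedding highlight reel: 33.132 Mbps × 594 s = 19680.4 Mb
short film: 25.232 Mbps × 1260 s = 31792.3 Mb
interview recording: 7.372 Mbps × 4860 s = 35827.9 Mb
Total: 99974.1 Mb = 12496.8 MB.
= 11.64 GiB.

11.64 GiB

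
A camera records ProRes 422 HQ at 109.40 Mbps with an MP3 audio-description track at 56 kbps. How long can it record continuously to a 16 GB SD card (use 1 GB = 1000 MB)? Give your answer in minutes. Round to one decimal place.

Audio: 56 kbps = 0.056 Mbps.
Total bitrate: 109.40 + 0.056 = 109.456 Mbps.
Capacity: 16 GB = 128,000 Mb.
Recording time: 128,000 / 109.456 = 1,169 s ≈ 19.5 minutes.

19.5 minutes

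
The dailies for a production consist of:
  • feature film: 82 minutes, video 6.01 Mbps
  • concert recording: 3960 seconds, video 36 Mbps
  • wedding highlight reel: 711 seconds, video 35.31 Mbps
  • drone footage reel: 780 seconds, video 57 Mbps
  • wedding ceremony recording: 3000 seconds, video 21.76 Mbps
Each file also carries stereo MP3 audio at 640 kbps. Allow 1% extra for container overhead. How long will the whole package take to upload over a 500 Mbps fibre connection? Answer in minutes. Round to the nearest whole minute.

11 minutes

Audio: 640 kbps = 0.640 Mbps.
feature film: 6.650 Mbps × 4920 s × 1.01 = 33045.2 Mb
concert recording: 36.640 Mbps × 3960 s × 1.01 = 146545.3 Mb
wedding highlight reel: 35.950 Mbps × 711 s × 1.01 = 25816.1 Mb
drone footage reel: 57.640 Mbps × 780 s × 1.01 = 45408.8 Mb
wedding ceremony recording: 22.400 Mbps × 3000 s × 1.01 = 67872.0 Mb
Total: 318687.4 Mb = 39835.9 MB.
At 500 Mbps: 318687.4 / 500 = 637 s ≈ 10.6 minutes.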